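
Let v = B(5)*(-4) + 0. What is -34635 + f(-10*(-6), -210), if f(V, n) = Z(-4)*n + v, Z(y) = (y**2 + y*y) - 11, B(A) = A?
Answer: -39065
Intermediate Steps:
Z(y) = -11 + 2*y**2 (Z(y) = (y**2 + y**2) - 11 = 2*y**2 - 11 = -11 + 2*y**2)
v = -20 (v = 5*(-4) + 0 = -20 + 0 = -20)
f(V, n) = -20 + 21*n (f(V, n) = (-11 + 2*(-4)**2)*n - 20 = (-11 + 2*16)*n - 20 = (-11 + 32)*n - 20 = 21*n - 20 = -20 + 21*n)
-34635 + f(-10*(-6), -210) = -34635 + (-20 + 21*(-210)) = -34635 + (-20 - 4410) = -34635 - 4430 = -39065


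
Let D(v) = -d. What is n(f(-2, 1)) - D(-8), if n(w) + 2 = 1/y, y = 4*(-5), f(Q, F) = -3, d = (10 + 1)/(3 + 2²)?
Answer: -67/140 ≈ -0.47857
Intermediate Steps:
d = 11/7 (d = 11/(3 + 4) = 11/7 ≈ 1.5714)
y = -20
n(w) = -41/20 (n(w) = -2 + 1/(-20) = -2 - 1/20 = -41/20)
D(v) = -11/7 (D(v) = -1*11/7 = -11/7)
n(f(-2, 1)) - D(-8) = -41/20 - 1*(-11/7) = -41/20 + 11/7 = -67/140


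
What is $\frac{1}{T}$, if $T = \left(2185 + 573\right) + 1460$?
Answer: $\frac{1}{4218} \approx 0.00023708$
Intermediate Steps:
$T = 4218$ ($T = 2758 + 1460 = 4218$)
$\frac{1}{T} = \frac{1}{4218}$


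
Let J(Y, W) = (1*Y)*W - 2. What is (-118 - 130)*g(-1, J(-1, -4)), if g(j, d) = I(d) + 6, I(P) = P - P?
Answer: -1488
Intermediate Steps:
I(P) = 0
J(Y, W) = -2 + W*Y (J(Y, W) = Y*W - 2 = W*Y - 2 = -2 + W*Y)
g(j, d) = 6 (g(j, d) = 0 + 6 = 6)
(-118 - 130)*g(-1, J(-1, -4)) = (-118 - 130)*6 = -248*6 = -1488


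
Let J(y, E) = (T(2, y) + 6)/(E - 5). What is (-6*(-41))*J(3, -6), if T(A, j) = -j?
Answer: -738/11 ≈ -67.091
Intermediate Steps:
J(y, E) = (6 - y)/(-5 + E) (J(y, E) = (-y + 6)/(E - 5) = (6 - y)/(-5 + E))
(-6*(-41))*J(3, -6) = (-6*(-41))*((6 - 1*3)/(-5 - 6)) = 246*((6 - 3)/(-11)) = 246*(-1/11*3) = 246*(-3/11) = -738/11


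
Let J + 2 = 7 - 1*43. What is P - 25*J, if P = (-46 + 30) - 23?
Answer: 911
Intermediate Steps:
P = -39 (P = -16 - 23 = -39)
J = -38 (J = -2 + (7 - 1*43) = -2 + (7 - 43) = -2 - 36 = -38)
P - 25*J = -39 - 25*(-38) = -39 + 950 = 911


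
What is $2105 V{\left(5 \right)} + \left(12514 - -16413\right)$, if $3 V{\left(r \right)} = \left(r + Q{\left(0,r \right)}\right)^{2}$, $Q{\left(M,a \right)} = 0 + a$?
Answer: $\frac{297281}{3} \approx 99094.0$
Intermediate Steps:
$Q{\left(M,a \right)} = a$
$V{\left(r \right)} = \frac{4 r^{2}}{3}$ ($V{\left(r \right)} = \frac{\left(r + r\right)^{2}}{3} = \frac{\left(2 r\right)^{2}}{3} = \frac{4 r^{2}}{3}$)
$2105 V{\left(5 \right)} + \left(12514 - -16413\right) = 2105 \frac{4 \cdot 5^{2}}{3} + \left(12514 - -16413\right) = 2105 \cdot \frac{4}{3} \cdot 25 + \left(12514 + 16413\right) = 2105 \cdot \frac{100}{3} + 28927 = \frac{210500}{3} + 28927 = \frac{297281}{3}$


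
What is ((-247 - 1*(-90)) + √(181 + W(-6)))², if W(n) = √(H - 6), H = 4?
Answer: (157 - √(181 + I*√2))² ≈ 20606.0 - 15.1*I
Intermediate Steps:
W(n) = I*√2 (W(n) = √(4 - 6) = √(-2) = I*√2)
((-247 - 1*(-90)) + √(181 + W(-6)))² = ((-247 - 1*(-90)) + √(181 + I*√2))² = ((-247 + 90) + √(181 + I*√2))² = (-157 + √(181 + I*√2))²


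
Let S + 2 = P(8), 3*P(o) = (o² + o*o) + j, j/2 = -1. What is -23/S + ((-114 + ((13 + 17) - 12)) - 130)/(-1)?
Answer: 9017/40 ≈ 225.43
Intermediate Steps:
j = -2 (j = 2*(-1) = -2)
P(o) = -⅔ + 2*o²/3 (P(o) = ((o² + o*o) - 2)/3 = ((o² + o²) - 2)/3 = (2*o² - 2)/3 = (-2 + 2*o²)/3 = -⅔ + 2*o²/3)
S = 40 (S = -2 + (-⅔ + (⅔)*8²) = -2 + (-⅔ + (⅔)*64) = -2 + (-⅔ + 128/3) = -2 + 42 = 40)
-23/S + ((-114 + ((13 + 17) - 12)) - 130)/(-1) = -23/40 + ((-114 + ((13 + 17) - 12)) - 130)/(-1) = -23*1/40 + ((-114 + (30 - 12)) - 130)*(-1) = -23/40 + ((-114 + 18) - 130)*(-1) = -23/40 + (-96 - 130)*(-1) = -23/40 - 226*(-1) = -23/40 + 226 = 9017/40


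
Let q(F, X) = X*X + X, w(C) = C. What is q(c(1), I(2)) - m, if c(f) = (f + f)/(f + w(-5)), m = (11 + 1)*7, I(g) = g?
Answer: -78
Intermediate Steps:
m = 84 (m = 12*7 = 84)
c(f) = 2*f/(-5 + f) (c(f) = (f + f)/(f - 5) = (2*f)/(-5 + f) = 2*f/(-5 + f))
q(F, X) = X + X² (q(F, X) = X² + X = X + X²)
q(c(1), I(2)) - m = 2*(1 + 2) - 1*84 = 2*3 - 84 = 6 - 84 = -78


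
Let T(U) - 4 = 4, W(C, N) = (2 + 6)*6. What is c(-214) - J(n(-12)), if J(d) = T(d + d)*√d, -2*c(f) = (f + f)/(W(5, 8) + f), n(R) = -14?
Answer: -107/83 - 8*I*√14 ≈ -1.2892 - 29.933*I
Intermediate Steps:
W(C, N) = 48 (W(C, N) = 8*6 = 48)
T(U) = 8 (T(U) = 4 + 4 = 8)
c(f) = -f/(48 + f) (c(f) = -(f + f)/(2*(48 + f)) = -2*f/(2*(48 + f)) = -f/(48 + f))
J(d) = 8*√d
c(-214) - J(n(-12)) = -1*(-214)/(48 - 214) - 8*√(-14) = -1*(-214)/(-166) - 8*I*√14 = -1*(-214)*(-1/166) - 8*I*√14 = -107/83 - 8*I*√14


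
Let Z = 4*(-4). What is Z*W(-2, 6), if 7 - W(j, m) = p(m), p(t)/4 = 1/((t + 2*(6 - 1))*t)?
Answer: -334/3 ≈ -111.33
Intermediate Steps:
Z = -16
p(t) = 4/(t*(10 + t)) (p(t) = 4*(1/((t + 2*(6 - 1))*t)) = 4*(1/((t + 2*5)*t)) = 4*(1/((t + 10)*t)) = 4*(1/((10 + t)*t)) = 4*(1/(t*(10 + t))) = 4/(t*(10 + t)))
W(j, m) = 7 - 4/(m*(10 + m))
Z*W(-2, 6) = -16*(7 - 4/(6*(10 + 6))) = -16*(7 - 4*1/6/16) = -16*(7 - 4*1/6*1/16) = -16*(7 - 1/24) = -16*167/24 = -334/3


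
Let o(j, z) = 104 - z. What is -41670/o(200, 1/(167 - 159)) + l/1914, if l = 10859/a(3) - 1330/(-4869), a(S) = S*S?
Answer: -344643057449/860478894 ≈ -400.52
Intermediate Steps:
a(S) = S²
l = 1958683/1623 (l = 10859/(3²) - 1330/(-4869) = 10859/9 - 1330*(-1/4869) = 10859*(⅑) + 1330/4869 = 10859/9 + 1330/4869 = 1958683/1623 ≈ 1206.8)
-41670/o(200, 1/(167 - 159)) + l/1914 = -41670/(104 - 1/(167 - 159)) + (1958683/1623)/1914 = -41670/(104 - 1/8) + (1958683/1623)*(1/1914) = -41670/(104 - 1*⅛) + 1958683/3106422 = -41670/(104 - ⅛) + 1958683/3106422 = -41670/831/8 + 1958683/3106422 = -41670*8/831 + 1958683/3106422 = -111120/277 + 1958683/3106422 = -344643057449/860478894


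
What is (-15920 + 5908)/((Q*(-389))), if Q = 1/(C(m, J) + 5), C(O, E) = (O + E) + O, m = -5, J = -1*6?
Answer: -110132/389 ≈ -283.12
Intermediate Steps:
J = -6
C(O, E) = E + 2*O (C(O, E) = (E + O) + O = E + 2*O)
Q = -1/11 (Q = 1/((-6 + 2*(-5)) + 5) = 1/((-6 - 10) + 5) = 1/(-16 + 5) = 1/(-11) = -1/11 ≈ -0.090909)
(-15920 + 5908)/((Q*(-389))) = (-15920 + 5908)/((-1/11*(-389))) = -10012/389/11 = -10012*11/389 = -110132/389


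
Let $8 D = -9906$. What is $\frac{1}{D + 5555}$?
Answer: $\frac{4}{17267} \approx 0.00023166$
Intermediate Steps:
$D = - \frac{4953}{4}$ ($D = \frac{1}{8} \left(-9906\right) = - \frac{4953}{4} \approx -1238.3$)
$\frac{1}{D + 5555} = \frac{1}{- \frac{4953}{4} + 5555} = \frac{1}{\frac{17267}{4}} = \frac{4}{17267}$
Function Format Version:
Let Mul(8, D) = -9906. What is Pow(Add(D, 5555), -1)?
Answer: Rational(4, 17267) ≈ 0.00023166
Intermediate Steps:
D = Rational(-4953, 4) (D = Mul(Rational(1, 8), -9906) = Rational(-4953, 4) ≈ -1238.3)
Pow(Add(D, 5555), -1) = Pow(Add(Rational(-4953, 4), 5555), -1) = Pow(Rational(17267, 4), -1) = Rational(4, 17267)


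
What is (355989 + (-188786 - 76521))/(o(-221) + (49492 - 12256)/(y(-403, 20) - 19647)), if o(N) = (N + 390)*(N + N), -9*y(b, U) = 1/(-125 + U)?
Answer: -420909888587/346727295248 ≈ -1.2140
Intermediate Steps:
y(b, U) = -1/(9*(-125 + U))
o(N) = 2*N*(390 + N) (o(N) = (390 + N)*(2*N) = 2*N*(390 + N))
(355989 + (-188786 - 76521))/(o(-221) + (49492 - 12256)/(y(-403, 20) - 19647)) = (355989 + (-188786 - 76521))/(2*(-221)*(390 - 221) + (49492 - 12256)/(-1/(-1125 + 9*20) - 19647)) = (355989 - 265307)/(2*(-221)*169 + 37236/(-1/(-1125 + 180) - 19647)) = 90682/(-74698 + 37236/(-1/(-945) - 19647)) = 90682/(-74698 + 37236/(-1*(-1/945) - 19647)) = 90682/(-74698 + 37236/(1/945 - 19647)) = 90682/(-74698 + 37236/(-18566414/945)) = 90682/(-74698 + 37236*(-945/18566414)) = 90682/(-74698 - 17594010/9283207) = 90682/(-693454590496/9283207) = 90682*(-9283207/693454590496) = -420909888587/346727295248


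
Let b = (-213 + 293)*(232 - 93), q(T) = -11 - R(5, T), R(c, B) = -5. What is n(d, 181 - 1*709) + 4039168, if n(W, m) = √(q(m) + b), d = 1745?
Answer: 4039168 + √11114 ≈ 4.0393e+6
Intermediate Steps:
q(T) = -6 (q(T) = -11 - 1*(-5) = -11 + 5 = -6)
b = 11120 (b = 80*139 = 11120)
n(W, m) = √11114 (n(W, m) = √(-6 + 11120) = √11114)
n(d, 181 - 1*709) + 4039168 = √11114 + 4039168 = 4039168 + √11114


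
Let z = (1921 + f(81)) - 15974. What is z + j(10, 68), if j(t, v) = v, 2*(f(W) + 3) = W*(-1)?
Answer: -28057/2 ≈ -14029.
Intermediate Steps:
f(W) = -3 - W/2 (f(W) = -3 + (W*(-1))/2 = -3 + (-W)/2 = -3 - W/2)
z = -28193/2 (z = (1921 + (-3 - ½*81)) - 15974 = (1921 + (-3 - 81/2)) - 15974 = (1921 - 87/2) - 15974 = 3755/2 - 15974 = -28193/2 ≈ -14097.)
z + j(10, 68) = -28193/2 + 68 = -28057/2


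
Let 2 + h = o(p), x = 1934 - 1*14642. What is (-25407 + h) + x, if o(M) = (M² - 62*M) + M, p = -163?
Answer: -1605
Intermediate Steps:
x = -12708 (x = 1934 - 14642 = -12708)
o(M) = M² - 61*M
h = 36510 (h = -2 - 163*(-61 - 163) = -2 - 163*(-224) = -2 + 36512 = 36510)
(-25407 + h) + x = (-25407 + 36510) - 12708 = 11103 - 12708 = -1605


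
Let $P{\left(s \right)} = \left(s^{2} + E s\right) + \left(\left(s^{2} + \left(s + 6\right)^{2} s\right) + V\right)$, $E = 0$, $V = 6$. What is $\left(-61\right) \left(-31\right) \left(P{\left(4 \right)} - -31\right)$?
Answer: $886879$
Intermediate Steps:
$P{\left(s \right)} = 6 + 2 s^{2} + s \left(6 + s\right)^{2}$ ($P{\left(s \right)} = \left(s^{2} + 0 s\right) + \left(\left(s^{2} + \left(s + 6\right)^{2} s\right) + 6\right) = \left(s^{2} + 0\right) + \left(\left(s^{2} + \left(6 + s\right)^{2} s\right) + 6\right) = s^{2} + \left(\left(s^{2} + s \left(6 + s\right)^{2}\right) + 6\right) = s^{2} + \left(6 + s^{2} + s \left(6 + s\right)^{2}\right) = 6 + 2 s^{2} + s \left(6 + s\right)^{2}$)
$\left(-61\right) \left(-31\right) \left(P{\left(4 \right)} - -31\right) = \left(-61\right) \left(-31\right) \left(\left(6 + 2 \cdot 4^{2} + 4 \left(6 + 4\right)^{2}\right) - -31\right) = 1891 \left(\left(6 + 2 \cdot 16 + 4 \cdot 10^{2}\right) + 31\right) = 1891 \left(\left(6 + 32 + 4 \cdot 100\right) + 31\right) = 1891 \left(\left(6 + 32 + 400\right) + 31\right) = 1891 \left(438 + 31\right) = 1891 \cdot 469 = 886879$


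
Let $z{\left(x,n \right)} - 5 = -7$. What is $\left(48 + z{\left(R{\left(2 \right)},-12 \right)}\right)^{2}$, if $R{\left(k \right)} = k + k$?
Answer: $2116$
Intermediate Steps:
$R{\left(k \right)} = 2 k$
$z{\left(x,n \right)} = -2$ ($z{\left(x,n \right)} = 5 - 7 = -2$)
$\left(48 + z{\left(R{\left(2 \right)},-12 \right)}\right)^{2} = \left(48 - 2\right)^{2} = 46^{2} = 2116$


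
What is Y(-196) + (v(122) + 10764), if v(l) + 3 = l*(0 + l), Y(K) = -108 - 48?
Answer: 25489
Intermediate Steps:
Y(K) = -156
v(l) = -3 + l² (v(l) = -3 + l*(0 + l) = -3 + l*l = -3 + l²)
Y(-196) + (v(122) + 10764) = -156 + ((-3 + 122²) + 10764) = -156 + ((-3 + 14884) + 10764) = -156 + (14881 + 10764) = -156 + 25645 = 25489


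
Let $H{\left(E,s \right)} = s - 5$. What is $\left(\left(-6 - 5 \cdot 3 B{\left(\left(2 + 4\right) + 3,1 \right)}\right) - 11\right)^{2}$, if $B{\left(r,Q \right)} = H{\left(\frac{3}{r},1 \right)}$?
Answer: $1849$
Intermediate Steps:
$H{\left(E,s \right)} = -5 + s$
$B{\left(r,Q \right)} = -4$ ($B{\left(r,Q \right)} = -5 + 1 = -4$)
$\left(\left(-6 - 5 \cdot 3 B{\left(\left(2 + 4\right) + 3,1 \right)}\right) - 11\right)^{2} = \left(\left(-6 - 5 \cdot 3 \left(-4\right)\right) - 11\right)^{2} = \left(\left(-6 - 15 \left(-4\right)\right) - 11\right)^{2} = \left(\left(-6 - -60\right) - 11\right)^{2} = \left(\left(-6 + 60\right) - 11\right)^{2} = \left(54 - 11\right)^{2} = 43^{2} = 1849$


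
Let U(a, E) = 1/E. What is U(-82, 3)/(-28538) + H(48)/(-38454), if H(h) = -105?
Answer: 745918/274350063 ≈ 0.0027189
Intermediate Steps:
U(-82, 3)/(-28538) + H(48)/(-38454) = 1/(3*(-28538)) - 105/(-38454) = (1/3)*(-1/28538) - 105*(-1/38454) = -1/85614 + 35/12818 = 745918/274350063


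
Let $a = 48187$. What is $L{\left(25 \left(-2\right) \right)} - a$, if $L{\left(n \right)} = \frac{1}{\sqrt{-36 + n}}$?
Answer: $-48187 - \frac{i \sqrt{86}}{86} \approx -48187.0 - 0.10783 i$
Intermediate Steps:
$L{\left(n \right)} = \frac{1}{\sqrt{-36 + n}}$
$L{\left(25 \left(-2\right) \right)} - a = \frac{1}{\sqrt{-36 + 25 \left(-2\right)}} - 48187 = \frac{1}{\sqrt{-36 - 50}} - 48187 = \frac{1}{\sqrt{-86}} - 48187 = - \frac{i \sqrt{86}}{86} - 48187 = -48187 - \frac{i \sqrt{86}}{86}$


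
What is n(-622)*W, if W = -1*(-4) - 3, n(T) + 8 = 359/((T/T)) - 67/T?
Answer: 218389/622 ≈ 351.11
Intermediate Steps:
n(T) = 351 - 67/T (n(T) = -8 + (359/((T/T)) - 67/T) = -8 + (359/1 - 67/T) = -8 + (359*1 - 67/T) = -8 + (359 - 67/T) = 351 - 67/T)
W = 1 (W = 4 - 3 = 1)
n(-622)*W = (351 - 67/(-622))*1 = (351 - 67*(-1/622))*1 = (351 + 67/622)*1 = (218389/622)*1 = 218389/622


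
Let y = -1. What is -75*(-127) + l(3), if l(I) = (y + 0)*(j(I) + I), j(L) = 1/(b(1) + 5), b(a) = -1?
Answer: 38087/4 ≈ 9521.8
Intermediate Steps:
j(L) = ¼ (j(L) = 1/(-1 + 5) = 1/4 = ¼)
l(I) = -¼ - I (l(I) = (-1 + 0)*(¼ + I) = -(¼ + I) = -¼ - I)
-75*(-127) + l(3) = -75*(-127) + (-¼ - 1*3) = 9525 + (-¼ - 3) = 9525 - 13/4 = 38087/4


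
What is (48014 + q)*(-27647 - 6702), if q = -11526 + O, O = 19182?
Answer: -1912208830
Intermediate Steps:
q = 7656 (q = -11526 + 19182 = 7656)
(48014 + q)*(-27647 - 6702) = (48014 + 7656)*(-27647 - 6702) = 55670*(-34349) = -1912208830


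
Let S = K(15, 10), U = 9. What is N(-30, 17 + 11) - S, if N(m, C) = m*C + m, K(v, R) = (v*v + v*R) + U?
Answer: -1254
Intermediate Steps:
K(v, R) = 9 + v² + R*v (K(v, R) = (v*v + v*R) + 9 = (v² + R*v) + 9 = 9 + v² + R*v)
N(m, C) = m + C*m (N(m, C) = C*m + m = m + C*m)
S = 384 (S = 9 + 15² + 10*15 = 9 + 225 + 150 = 384)
N(-30, 17 + 11) - S = -30*(1 + (17 + 11)) - 1*384 = -30*(1 + 28) - 384 = -30*29 - 384 = -870 - 384 = -1254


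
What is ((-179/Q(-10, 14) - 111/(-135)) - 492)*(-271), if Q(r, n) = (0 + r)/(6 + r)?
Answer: 1372615/9 ≈ 1.5251e+5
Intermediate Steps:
Q(r, n) = r/(6 + r)
((-179/Q(-10, 14) - 111/(-135)) - 492)*(-271) = ((-179/((-10/(6 - 10))) - 111/(-135)) - 492)*(-271) = ((-179/((-10/(-4))) - 111*(-1/135)) - 492)*(-271) = ((-179/((-10*(-¼))) + 37/45) - 492)*(-271) = ((-179/5/2 + 37/45) - 492)*(-271) = ((-179*⅖ + 37/45) - 492)*(-271) = ((-358/5 + 37/45) - 492)*(-271) = (-637/9 - 492)*(-271) = -5065/9*(-271) = 1372615/9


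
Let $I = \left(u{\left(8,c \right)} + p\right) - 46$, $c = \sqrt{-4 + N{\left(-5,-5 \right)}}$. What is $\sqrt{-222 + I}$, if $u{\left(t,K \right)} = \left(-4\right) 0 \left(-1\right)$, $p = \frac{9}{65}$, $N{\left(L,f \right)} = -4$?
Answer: $\frac{i \sqrt{1131715}}{65} \approx 16.366 i$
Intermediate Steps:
$c = 2 i \sqrt{2}$ ($c = \sqrt{-4 - 4} = \sqrt{-8} = 2 i \sqrt{2} \approx 2.8284 i$)
$p = \frac{9}{65}$ ($p = 9 \cdot \frac{1}{65} = \frac{9}{65} \approx 0.13846$)
$u{\left(t,K \right)} = 0$ ($u{\left(t,K \right)} = 0 \left(-1\right) = 0$)
$I = - \frac{2981}{65}$ ($I = \left(0 + \frac{9}{65}\right) - 46 = \frac{9}{65} - 46 = - \frac{2981}{65} \approx -45.862$)
$\sqrt{-222 + I} = \sqrt{-222 - \frac{2981}{65}} = \sqrt{- \frac{17411}{65}} = \frac{i \sqrt{1131715}}{65}$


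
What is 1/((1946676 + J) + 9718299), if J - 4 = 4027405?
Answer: 1/15692384 ≈ 6.3725e-8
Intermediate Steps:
J = 4027409 (J = 4 + 4027405 = 4027409)
1/((1946676 + J) + 9718299) = 1/((1946676 + 4027409) + 9718299) = 1/(5974085 + 9718299) = 1/15692384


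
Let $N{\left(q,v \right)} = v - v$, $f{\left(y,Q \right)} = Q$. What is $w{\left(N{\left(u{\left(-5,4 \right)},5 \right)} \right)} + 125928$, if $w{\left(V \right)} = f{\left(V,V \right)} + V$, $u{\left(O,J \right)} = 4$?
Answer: $125928$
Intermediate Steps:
$N{\left(q,v \right)} = 0$
$w{\left(V \right)} = 2 V$ ($w{\left(V \right)} = V + V = 2 V$)
$w{\left(N{\left(u{\left(-5,4 \right)},5 \right)} \right)} + 125928 = 2 \cdot 0 + 125928 = 0 + 125928 = 125928$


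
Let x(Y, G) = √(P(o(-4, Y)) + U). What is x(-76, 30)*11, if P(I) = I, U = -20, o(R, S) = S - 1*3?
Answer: 33*I*√11 ≈ 109.45*I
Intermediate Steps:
o(R, S) = -3 + S (o(R, S) = S - 3 = -3 + S)
x(Y, G) = √(-23 + Y) (x(Y, G) = √((-3 + Y) - 20) = √(-23 + Y))
x(-76, 30)*11 = √(-23 - 76)*11 = √(-99)*11 = (3*I*√11)*11 = 33*I*√11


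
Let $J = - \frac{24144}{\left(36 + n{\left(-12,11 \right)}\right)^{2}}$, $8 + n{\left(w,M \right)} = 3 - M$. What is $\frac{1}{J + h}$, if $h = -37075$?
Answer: $- \frac{25}{928384} \approx -2.6929 \cdot 10^{-5}$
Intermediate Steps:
$n{\left(w,M \right)} = -5 - M$ ($n{\left(w,M \right)} = -8 - \left(-3 + M\right) = -5 - M$)
$J = - \frac{1509}{25}$ ($J = - \frac{24144}{\left(36 - 16\right)^{2}} = - \frac{24144}{20^{2}} = - \frac{24144}{400} = \left(-24144\right) \frac{1}{400} = - \frac{1509}{25} \approx -60.36$)
$\frac{1}{J + h} = \frac{1}{- \frac{1509}{25} - 37075} = \frac{1}{- \frac{928384}{25}} = - \frac{25}{928384}$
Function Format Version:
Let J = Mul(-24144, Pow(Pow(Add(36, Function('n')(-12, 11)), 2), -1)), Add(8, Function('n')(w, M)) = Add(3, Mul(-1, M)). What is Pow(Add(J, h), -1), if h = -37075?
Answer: Rational(-25, 928384) ≈ -2.6929e-5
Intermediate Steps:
Function('n')(w, M) = Add(-5, Mul(-1, M)) (Function('n')(w, M) = Add(-8, Add(3, Mul(-1, M))) = Add(-5, Mul(-1, M)))
J = Rational(-1509, 25) (J = Mul(-24144, Pow(Pow(Add(36, Add(-5, Mul(-1, 11))), 2), -1)) = Mul(-24144, Pow(Pow(Add(36, Add(-5, -11)), 2), -1)) = Mul(-24144, Pow(Pow(Add(36, -16), 2), -1)) = Mul(-24144, Pow(Pow(20, 2), -1)) = Mul(-24144, Pow(400, -1)) = Mul(-24144, Rational(1, 400)) = Rational(-1509, 25) ≈ -60.360)
Pow(Add(J, h), -1) = Pow(Add(Rational(-1509, 25), -37075), -1) = Pow(Rational(-928384, 25), -1) = Rational(-25, 928384)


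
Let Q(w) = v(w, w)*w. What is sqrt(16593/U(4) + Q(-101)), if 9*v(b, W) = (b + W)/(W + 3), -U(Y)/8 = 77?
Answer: I*sqrt(42747034)/924 ≈ 7.0759*I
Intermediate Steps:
U(Y) = -616 (U(Y) = -8*77 = -616)
v(b, W) = (W + b)/(9*(3 + W)) (v(b, W) = ((b + W)/(W + 3))/9 = ((W + b)/(3 + W))/9 = (W + b)/(9*(3 + W)))
Q(w) = 2*w**2/(9*(3 + w)) (Q(w) = ((w + w)/(9*(3 + w)))*w = ((2*w)/(9*(3 + w)))*w = (2*w/(9*(3 + w)))*w = 2*w**2/(9*(3 + w)))
sqrt(16593/U(4) + Q(-101)) = sqrt(16593/(-616) + (2/9)*(-101)**2/(3 - 101)) = sqrt(16593*(-1/616) + (2/9)*10201/(-98)) = sqrt(-16593/616 + (2/9)*10201*(-1/98)) = sqrt(-16593/616 - 10201/441) = sqrt(-1943047/38808) = I*sqrt(42747034)/924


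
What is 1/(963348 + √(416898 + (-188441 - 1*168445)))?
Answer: 80279/77336609091 - √1667/154673218182 ≈ 1.0378e-6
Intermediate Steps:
1/(963348 + √(416898 + (-188441 - 1*168445))) = 1/(963348 + √(416898 + (-188441 - 168445))) = 1/(963348 + √(416898 - 356886)) = 1/(963348 + √60012) = 1/(963348 + 6*√1667)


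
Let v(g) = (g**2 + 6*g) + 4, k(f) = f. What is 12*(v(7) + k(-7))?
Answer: 1056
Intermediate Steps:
v(g) = 4 + g**2 + 6*g
12*(v(7) + k(-7)) = 12*((4 + 7**2 + 6*7) - 7) = 12*((4 + 49 + 42) - 7) = 12*(95 - 7) = 12*88 = 1056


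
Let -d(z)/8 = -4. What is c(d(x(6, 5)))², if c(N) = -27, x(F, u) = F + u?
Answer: 729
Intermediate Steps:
d(z) = 32 (d(z) = -8*(-4) = 32)
c(d(x(6, 5)))² = (-27)² = 729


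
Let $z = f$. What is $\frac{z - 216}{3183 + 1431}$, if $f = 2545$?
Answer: $\frac{2329}{4614} \approx 0.50477$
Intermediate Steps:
$z = 2545$
$\frac{z - 216}{3183 + 1431} = \frac{2545 - 216}{3183 + 1431} = \frac{2329}{4614}$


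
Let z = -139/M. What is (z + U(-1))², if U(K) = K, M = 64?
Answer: 41209/4096 ≈ 10.061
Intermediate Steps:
z = -139/64 ≈ -2.1719
(z + U(-1))² = (-139/64 - 1)² = (-203/64)² = 41209/4096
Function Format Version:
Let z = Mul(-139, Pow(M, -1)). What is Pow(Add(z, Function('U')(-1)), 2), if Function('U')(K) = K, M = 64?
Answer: Rational(41209, 4096) ≈ 10.061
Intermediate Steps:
z = Rational(-139, 64) (z = Mul(-139, Pow(64, -1)) = Mul(-139, Rational(1, 64)) = Rational(-139, 64) ≈ -2.1719)
Pow(Add(z, Function('U')(-1)), 2) = Pow(Add(Rational(-139, 64), -1), 2) = Pow(Rational(-203, 64), 2) = Rational(41209, 4096)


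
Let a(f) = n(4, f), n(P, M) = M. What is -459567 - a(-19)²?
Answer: -459928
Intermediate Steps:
a(f) = f
-459567 - a(-19)² = -459567 - 1*(-19)² = -459567 - 1*361 = -459567 - 361 = -459928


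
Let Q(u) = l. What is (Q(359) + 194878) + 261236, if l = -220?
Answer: 455894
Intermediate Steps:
Q(u) = -220
(Q(359) + 194878) + 261236 = (-220 + 194878) + 261236 = 194658 + 261236 = 455894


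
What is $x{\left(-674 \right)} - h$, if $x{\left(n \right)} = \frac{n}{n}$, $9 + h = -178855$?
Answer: $178865$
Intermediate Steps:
$h = -178864$ ($h = -9 - 178855 = -178864$)
$x{\left(n \right)} = 1$
$x{\left(-674 \right)} - h = 1 - -178864 = 1 + 178864 = 178865$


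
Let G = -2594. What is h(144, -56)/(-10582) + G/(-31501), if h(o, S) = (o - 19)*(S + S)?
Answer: 234231854/166671791 ≈ 1.4053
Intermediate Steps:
h(o, S) = 2*S*(-19 + o) (h(o, S) = (-19 + o)*(2*S) = 2*S*(-19 + o))
h(144, -56)/(-10582) + G/(-31501) = (2*(-56)*(-19 + 144))/(-10582) - 2594/(-31501) = (2*(-56)*125)*(-1/10582) - 2594*(-1/31501) = -14000*(-1/10582) + 2594/31501 = 7000/5291 + 2594/31501 = 234231854/166671791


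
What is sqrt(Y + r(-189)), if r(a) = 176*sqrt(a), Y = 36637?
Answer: sqrt(36637 + 528*I*sqrt(21)) ≈ 191.51 + 6.3171*I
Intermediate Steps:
sqrt(Y + r(-189)) = sqrt(36637 + 176*sqrt(-189)) = sqrt(36637 + 176*(3*I*sqrt(21))) = sqrt(36637 + 528*I*sqrt(21))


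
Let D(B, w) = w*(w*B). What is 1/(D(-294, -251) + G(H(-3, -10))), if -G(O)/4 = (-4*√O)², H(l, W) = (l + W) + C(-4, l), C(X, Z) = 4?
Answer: -1/18521718 ≈ -5.3991e-8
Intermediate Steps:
H(l, W) = 4 + W + l (H(l, W) = (l + W) + 4 = (W + l) + 4 = 4 + W + l)
D(B, w) = B*w² (D(B, w) = w*(B*w) = B*w²)
G(O) = -64*O (G(O) = -4*16*O = -64*O)
1/(D(-294, -251) + G(H(-3, -10))) = 1/(-294*(-251)² - 64*(4 - 10 - 3)) = 1/(-294*63001 - 64*(-9)) = 1/(-18522294 + 576) = 1/(-18521718) = -1/18521718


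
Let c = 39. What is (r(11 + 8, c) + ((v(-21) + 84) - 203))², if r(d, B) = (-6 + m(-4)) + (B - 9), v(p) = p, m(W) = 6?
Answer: 12100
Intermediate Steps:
r(d, B) = -9 + B (r(d, B) = (-6 + 6) + (B - 9) = 0 + (-9 + B) = -9 + B)
(r(11 + 8, c) + ((v(-21) + 84) - 203))² = ((-9 + 39) + ((-21 + 84) - 203))² = (30 + (63 - 203))² = (30 - 140)² = (-110)² = 12100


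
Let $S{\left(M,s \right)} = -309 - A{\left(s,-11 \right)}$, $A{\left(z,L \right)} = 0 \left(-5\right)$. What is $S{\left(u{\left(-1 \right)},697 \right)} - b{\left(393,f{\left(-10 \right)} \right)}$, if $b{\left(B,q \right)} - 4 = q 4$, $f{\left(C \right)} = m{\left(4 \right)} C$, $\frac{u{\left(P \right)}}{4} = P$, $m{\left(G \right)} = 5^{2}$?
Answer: $687$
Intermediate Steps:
$m{\left(G \right)} = 25$
$A{\left(z,L \right)} = 0$
$u{\left(P \right)} = 4 P$
$S{\left(M,s \right)} = -309$ ($S{\left(M,s \right)} = -309 - 0 = -309 + 0 = -309$)
$f{\left(C \right)} = 25 C$
$b{\left(B,q \right)} = 4 + 4 q$ ($b{\left(B,q \right)} = 4 + q 4 = 4 + 4 q$)
$S{\left(u{\left(-1 \right)},697 \right)} - b{\left(393,f{\left(-10 \right)} \right)} = -309 - \left(4 + 4 \cdot 25 \left(-10\right)\right) = -309 - \left(4 + 4 \left(-250\right)\right) = -309 - \left(4 - 1000\right) = -309 - -996 = -309 + 996 = 687$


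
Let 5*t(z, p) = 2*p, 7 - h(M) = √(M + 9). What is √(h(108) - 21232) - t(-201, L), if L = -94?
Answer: 188/5 + √(-21225 - 3*√13) ≈ 37.6 + 145.73*I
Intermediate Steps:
h(M) = 7 - √(9 + M) (h(M) = 7 - √(M + 9) = 7 - √(9 + M))
t(z, p) = 2*p/5 (t(z, p) = (2*p)/5 = 2*p/5)
√(h(108) - 21232) - t(-201, L) = √((7 - √(9 + 108)) - 21232) - 2*(-94)/5 = √((7 - √117) - 21232) - 1*(-188/5) = √((7 - 3*√13) - 21232) + 188/5 = √(-21225 - 3*√13) + 188/5 = 188/5 + √(-21225 - 3*√13)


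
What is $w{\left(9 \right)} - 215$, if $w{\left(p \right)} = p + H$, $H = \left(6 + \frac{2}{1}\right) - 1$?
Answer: $-199$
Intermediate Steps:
$H = 7$ ($H = \left(6 + 2 \cdot 1\right) - 1 = \left(6 + 2\right) - 1 = 8 - 1 = 7$)
$w{\left(p \right)} = 7 + p$ ($w{\left(p \right)} = p + 7 = 7 + p$)
$w{\left(9 \right)} - 215 = \left(7 + 9\right) - 215 = 16 - 215 = -199$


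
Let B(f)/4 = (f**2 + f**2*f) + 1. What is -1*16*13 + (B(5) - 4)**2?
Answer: 359792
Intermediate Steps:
B(f) = 4 + 4*f**2 + 4*f**3 (B(f) = 4*((f**2 + f**2*f) + 1) = 4*((f**2 + f**3) + 1) = 4*(1 + f**2 + f**3) = 4 + 4*f**2 + 4*f**3)
-1*16*13 + (B(5) - 4)**2 = -1*16*13 + ((4 + 4*5**2 + 4*5**3) - 4)**2 = -16*13 + ((4 + 4*25 + 4*125) - 4)**2 = -208 + ((4 + 100 + 500) - 4)**2 = -208 + (604 - 4)**2 = -208 + 600**2 = -208 + 360000 = 359792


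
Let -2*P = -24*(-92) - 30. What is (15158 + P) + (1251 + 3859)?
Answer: 19179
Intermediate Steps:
P = -1089 (P = -(-24*(-92) - 30)/2 = -(2208 - 30)/2 = -½*2178 = -1089)
(15158 + P) + (1251 + 3859) = (15158 - 1089) + (1251 + 3859) = 14069 + 5110 = 19179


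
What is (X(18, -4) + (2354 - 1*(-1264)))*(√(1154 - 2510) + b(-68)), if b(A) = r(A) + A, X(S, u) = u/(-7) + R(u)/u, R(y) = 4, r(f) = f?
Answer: -3443928/7 + 50646*I*√339/7 ≈ -4.9199e+5 + 1.3321e+5*I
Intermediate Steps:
X(S, u) = 4/u - u/7 (X(S, u) = u/(-7) + 4/u = u*(-⅐) + 4/u = -u/7 + 4/u = 4/u - u/7)
b(A) = 2*A (b(A) = A + A = 2*A)
(X(18, -4) + (2354 - 1*(-1264)))*(√(1154 - 2510) + b(-68)) = ((4/(-4) - ⅐*(-4)) + (2354 - 1*(-1264)))*(√(1154 - 2510) + 2*(-68)) = ((4*(-¼) + 4/7) + (2354 + 1264))*(√(-1356) - 136) = ((-1 + 4/7) + 3618)*(2*I*√339 - 136) = (-3/7 + 3618)*(-136 + 2*I*√339) = 25323*(-136 + 2*I*√339)/7 = -3443928/7 + 50646*I*√339/7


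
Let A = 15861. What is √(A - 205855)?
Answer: I*√189994 ≈ 435.88*I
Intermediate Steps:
√(A - 205855) = √(15861 - 205855) = √(-189994) = I*√189994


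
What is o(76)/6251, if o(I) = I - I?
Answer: 0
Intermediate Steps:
o(I) = 0
o(76)/6251 = 0/6251 = 0*(1/6251) = 0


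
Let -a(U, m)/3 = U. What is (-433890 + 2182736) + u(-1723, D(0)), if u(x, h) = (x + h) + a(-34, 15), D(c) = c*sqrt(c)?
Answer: 1747225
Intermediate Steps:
a(U, m) = -3*U
D(c) = c**(3/2)
u(x, h) = 102 + h + x (u(x, h) = (x + h) - 3*(-34) = (h + x) + 102 = 102 + h + x)
(-433890 + 2182736) + u(-1723, D(0)) = (-433890 + 2182736) + (102 + 0**(3/2) - 1723) = 1748846 + (102 + 0 - 1723) = 1748846 - 1621 = 1747225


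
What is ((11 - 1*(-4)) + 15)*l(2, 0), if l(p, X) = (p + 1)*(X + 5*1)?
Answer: 450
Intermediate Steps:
l(p, X) = (1 + p)*(5 + X) (l(p, X) = (1 + p)*(X + 5) = (1 + p)*(5 + X))
((11 - 1*(-4)) + 15)*l(2, 0) = ((11 - 1*(-4)) + 15)*(5 + 0 + 5*2 + 0*2) = ((11 + 4) + 15)*(5 + 0 + 10 + 0) = (15 + 15)*15 = 30*15 = 450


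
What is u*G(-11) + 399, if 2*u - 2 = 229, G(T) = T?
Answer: -1743/2 ≈ -871.50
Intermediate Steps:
u = 231/2 (u = 1 + (½)*229 = 1 + 229/2 = 231/2 ≈ 115.50)
u*G(-11) + 399 = (231/2)*(-11) + 399 = -2541/2 + 399 = -1743/2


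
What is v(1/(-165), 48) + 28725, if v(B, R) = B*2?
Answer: 4739623/165 ≈ 28725.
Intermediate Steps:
v(B, R) = 2*B
v(1/(-165), 48) + 28725 = 2/(-165) + 28725 = 2*(-1/165) + 28725 = -2/165 + 28725 = 4739623/165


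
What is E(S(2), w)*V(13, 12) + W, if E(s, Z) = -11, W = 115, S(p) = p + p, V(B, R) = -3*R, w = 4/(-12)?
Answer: 511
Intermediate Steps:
w = -⅓ (w = 4*(-1/12) = -⅓ ≈ -0.33333)
S(p) = 2*p
E(S(2), w)*V(13, 12) + W = -(-33)*12 + 115 = -11*(-36) + 115 = 396 + 115 = 511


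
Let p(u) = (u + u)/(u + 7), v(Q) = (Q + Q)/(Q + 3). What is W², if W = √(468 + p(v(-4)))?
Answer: 7036/15 ≈ 469.07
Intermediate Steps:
v(Q) = 2*Q/(3 + Q) (v(Q) = (2*Q)/(3 + Q) = 2*Q/(3 + Q))
p(u) = 2*u/(7 + u) (p(u) = (2*u)/(7 + u) = 2*u/(7 + u))
W = 2*√26385/15 (W = √(468 + 2*(2*(-4)/(3 - 4))/(7 + 2*(-4)/(3 - 4))) = √(468 + 2*(2*(-4)/(-1))/(7 + 2*(-4)/(-1))) = √(468 + 2*(2*(-4)*(-1))/(7 + 2*(-4)*(-1))) = √(468 + 2*8/(7 + 8)) = √(468 + 2*8/15) = √(468 + 2*8*(1/15)) = √(468 + 16/15) = √(7036/15) = 2*√26385/15 ≈ 21.658)
W² = (2*√26385/15)² = 7036/15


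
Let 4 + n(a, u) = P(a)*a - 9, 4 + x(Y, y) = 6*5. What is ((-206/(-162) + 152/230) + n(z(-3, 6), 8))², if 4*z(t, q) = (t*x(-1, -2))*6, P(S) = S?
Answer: 16233293065623481/86769225 ≈ 1.8709e+8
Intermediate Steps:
x(Y, y) = 26 (x(Y, y) = -4 + 6*5 = -4 + 30 = 26)
z(t, q) = 39*t (z(t, q) = ((t*26)*6)/4 = ((26*t)*6)/4 = (156*t)/4 = 39*t)
n(a, u) = -13 + a² (n(a, u) = -4 + (a*a - 9) = -4 + (a² - 9) = -4 + (-9 + a²) = -13 + a²)
((-206/(-162) + 152/230) + n(z(-3, 6), 8))² = ((-206/(-162) + 152/230) + (-13 + (39*(-3))²))² = ((-206*(-1/162) + 152*(1/230)) + (-13 + (-117)²))² = ((103/81 + 76/115) + (-13 + 13689))² = (18001/9315 + 13676)² = (127409941/9315)² = 16233293065623481/86769225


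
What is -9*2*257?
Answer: -4626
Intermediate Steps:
-9*2*257 = -18*257 = -4626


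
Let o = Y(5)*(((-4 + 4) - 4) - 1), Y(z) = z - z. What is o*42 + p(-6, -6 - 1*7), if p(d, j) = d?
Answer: -6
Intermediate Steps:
Y(z) = 0
o = 0 (o = 0*(((-4 + 4) - 4) - 1) = 0*((0 - 4) - 1) = 0*(-4 - 1) = 0*(-5) = 0)
o*42 + p(-6, -6 - 1*7) = 0*42 - 6 = 0 - 6 = -6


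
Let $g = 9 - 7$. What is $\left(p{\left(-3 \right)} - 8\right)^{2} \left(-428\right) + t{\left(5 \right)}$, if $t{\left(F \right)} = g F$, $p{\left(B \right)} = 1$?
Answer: $-20962$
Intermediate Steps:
$g = 2$
$t{\left(F \right)} = 2 F$
$\left(p{\left(-3 \right)} - 8\right)^{2} \left(-428\right) + t{\left(5 \right)} = \left(1 - 8\right)^{2} \left(-428\right) + 2 \cdot 5 = \left(-7\right)^{2} \left(-428\right) + 10 = 49 \left(-428\right) + 10 = -20972 + 10 = -20962$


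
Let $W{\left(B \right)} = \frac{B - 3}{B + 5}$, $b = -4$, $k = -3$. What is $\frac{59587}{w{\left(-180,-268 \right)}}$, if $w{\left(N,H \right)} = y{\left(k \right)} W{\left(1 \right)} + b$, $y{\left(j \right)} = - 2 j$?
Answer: $- \frac{59587}{6} \approx -9931.2$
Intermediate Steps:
$W{\left(B \right)} = \frac{-3 + B}{5 + B}$
$w{\left(N,H \right)} = -6$ ($w{\left(N,H \right)} = \left(-2\right) \left(-3\right) \frac{-3 + 1}{5 + 1} - 4 = 6 \cdot \frac{1}{6} \left(-2\right) - 4 = 6 \left(- \frac{1}{3}\right) - 4 = -2 - 4 = -6$)
$\frac{59587}{w{\left(-180,-268 \right)}} = \frac{59587}{-6} = 59587 \left(- \frac{1}{6}\right) = - \frac{59587}{6}$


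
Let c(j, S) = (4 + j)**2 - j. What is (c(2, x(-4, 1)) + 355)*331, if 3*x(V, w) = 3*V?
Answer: 128759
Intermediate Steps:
x(V, w) = V (x(V, w) = (3*V)/3 = V)
(c(2, x(-4, 1)) + 355)*331 = (((4 + 2)**2 - 1*2) + 355)*331 = ((6**2 - 2) + 355)*331 = ((36 - 2) + 355)*331 = (34 + 355)*331 = 389*331 = 128759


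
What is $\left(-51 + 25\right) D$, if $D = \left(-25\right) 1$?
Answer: $650$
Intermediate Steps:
$D = -25$
$\left(-51 + 25\right) D = \left(-51 + 25\right) \left(-25\right) = \left(-26\right) \left(-25\right) = 650$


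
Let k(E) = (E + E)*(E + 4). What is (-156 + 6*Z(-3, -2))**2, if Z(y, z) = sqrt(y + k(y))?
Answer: 24012 - 5616*I ≈ 24012.0 - 5616.0*I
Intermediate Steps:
k(E) = 2*E*(4 + E) (k(E) = (2*E)*(4 + E) = 2*E*(4 + E))
Z(y, z) = sqrt(y + 2*y*(4 + y))
(-156 + 6*Z(-3, -2))**2 = (-156 + 6*sqrt(-3*(9 + 2*(-3))))**2 = (-156 + 6*sqrt(-3*(9 - 6)))**2 = (-156 + 6*sqrt(-3*3))**2 = (-156 + 6*sqrt(-9))**2 = (-156 + 6*(3*I))**2 = (-156 + 18*I)**2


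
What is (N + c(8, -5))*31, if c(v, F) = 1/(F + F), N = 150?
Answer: 46469/10 ≈ 4646.9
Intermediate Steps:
c(v, F) = 1/(2*F)
(N + c(8, -5))*31 = (150 + (½)/(-5))*31 = (150 + (½)*(-⅕))*31 = (150 - ⅒)*31 = (1499/10)*31 = 46469/10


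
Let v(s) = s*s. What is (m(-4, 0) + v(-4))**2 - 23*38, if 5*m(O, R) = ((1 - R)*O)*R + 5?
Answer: -585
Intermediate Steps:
m(O, R) = 1 + O*R*(1 - R)/5 (m(O, R) = (((1 - R)*O)*R + 5)/5 = ((O*(1 - R))*R + 5)/5 = (O*R*(1 - R) + 5)/5 = (5 + O*R*(1 - R))/5 = 1 + O*R*(1 - R)/5)
v(s) = s**2
(m(-4, 0) + v(-4))**2 - 23*38 = ((1 - 1/5*(-4)*0**2 + (1/5)*(-4)*0) + (-4)**2)**2 - 23*38 = ((1 - 1/5*(-4)*0 + 0) + 16)**2 - 874 = ((1 + 0 + 0) + 16)**2 - 874 = (1 + 16)**2 - 874 = 17**2 - 874 = 289 - 874 = -585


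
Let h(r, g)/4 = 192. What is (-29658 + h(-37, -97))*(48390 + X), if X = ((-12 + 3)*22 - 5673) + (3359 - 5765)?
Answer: -1158864570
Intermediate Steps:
h(r, g) = 768 (h(r, g) = 4*192 = 768)
X = -8277 (X = (-9*22 - 5673) - 2406 = (-198 - 5673) - 2406 = -5871 - 2406 = -8277)
(-29658 + h(-37, -97))*(48390 + X) = (-29658 + 768)*(48390 - 8277) = -28890*40113 = -1158864570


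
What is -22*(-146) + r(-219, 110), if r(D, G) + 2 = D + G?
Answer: 3101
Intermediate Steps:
r(D, G) = -2 + D + G (r(D, G) = -2 + (D + G) = -2 + D + G)
-22*(-146) + r(-219, 110) = -22*(-146) + (-2 - 219 + 110) = 3212 - 111 = 3101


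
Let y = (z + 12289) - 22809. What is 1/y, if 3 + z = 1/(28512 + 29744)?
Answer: -58256/613027887 ≈ -9.5030e-5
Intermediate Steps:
z = -174767/58256 (z = -3 + 1/(28512 + 29744) = -3 + 1/58256 = -174767/58256 ≈ -3.0000)
y = -613027887/58256 (y = (-174767/58256 + 12289) - 22809 = 715733217/58256 - 22809 = -613027887/58256 ≈ -10523.)
1/y = 1/(-613027887/58256) = -58256/613027887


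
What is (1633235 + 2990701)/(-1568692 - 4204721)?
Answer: -1541312/1924471 ≈ -0.80090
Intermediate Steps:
(1633235 + 2990701)/(-1568692 - 4204721) = 4623936/(-5773413) = 4623936*(-1/5773413) = -1541312/1924471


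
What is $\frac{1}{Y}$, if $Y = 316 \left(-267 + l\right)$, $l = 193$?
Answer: $- \frac{1}{23384} \approx -4.2764 \cdot 10^{-5}$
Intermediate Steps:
$Y = -23384$ ($Y = 316 \left(-267 + 193\right) = 316 \left(-74\right) = -23384$)
$\frac{1}{Y} = \frac{1}{-23384} = - \frac{1}{23384}$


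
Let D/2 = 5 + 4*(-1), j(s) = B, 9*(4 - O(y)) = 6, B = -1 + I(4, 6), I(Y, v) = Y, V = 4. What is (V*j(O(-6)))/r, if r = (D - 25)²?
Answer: 12/529 ≈ 0.022684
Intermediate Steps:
B = 3 (B = -1 + 4 = 3)
O(y) = 10/3 (O(y) = 4 - ⅑*6 = 4 - ⅔ = 10/3)
j(s) = 3
D = 2 (D = 2*(5 + 4*(-1)) = 2*(5 - 4) = 2*1 = 2)
r = 529 (r = (2 - 25)² = (-23)² = 529)
(V*j(O(-6)))/r = (4*3)/529 = 12*(1/529) = 12/529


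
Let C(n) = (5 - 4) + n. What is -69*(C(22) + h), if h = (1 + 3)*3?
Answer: -2415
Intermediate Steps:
h = 12 (h = 4*3 = 12)
C(n) = 1 + n
-69*(C(22) + h) = -69*((1 + 22) + 12) = -69*(23 + 12) = -69*35 = -2415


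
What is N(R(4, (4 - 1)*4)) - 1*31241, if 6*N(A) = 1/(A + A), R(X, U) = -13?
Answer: -4873597/156 ≈ -31241.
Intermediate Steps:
N(A) = 1/(12*A) (N(A) = 1/(6*(A + A)) = 1/(6*((2*A))) = (1/(2*A))/6 = 1/(12*A))
N(R(4, (4 - 1)*4)) - 1*31241 = (1/12)/(-13) - 1*31241 = (1/12)*(-1/13) - 31241 = -1/156 - 31241 = -4873597/156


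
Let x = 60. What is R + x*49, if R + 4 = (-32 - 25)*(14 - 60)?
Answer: 5558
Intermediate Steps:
R = 2618 (R = -4 + (-32 - 25)*(14 - 60) = -4 - 57*(-46) = -4 + 2622 = 2618)
R + x*49 = 2618 + 60*49 = 2618 + 2940 = 5558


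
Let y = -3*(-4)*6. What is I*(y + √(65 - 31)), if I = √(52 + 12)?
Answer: 576 + 8*√34 ≈ 622.65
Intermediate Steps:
y = 72 (y = 12*6 = 72)
I = 8 (I = √64 = 8)
I*(y + √(65 - 31)) = 8*(72 + √(65 - 31)) = 8*(72 + √34) = 576 + 8*√34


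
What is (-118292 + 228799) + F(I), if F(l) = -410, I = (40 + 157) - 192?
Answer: 110097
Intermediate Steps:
I = 5 (I = 197 - 192 = 5)
(-118292 + 228799) + F(I) = (-118292 + 228799) - 410 = 110507 - 410 = 110097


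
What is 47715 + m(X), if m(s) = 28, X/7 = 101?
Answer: 47743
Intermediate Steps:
X = 707 (X = 7*101 = 707)
47715 + m(X) = 47715 + 28 = 47743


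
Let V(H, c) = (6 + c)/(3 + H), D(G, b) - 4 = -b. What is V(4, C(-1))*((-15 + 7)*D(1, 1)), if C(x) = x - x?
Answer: -144/7 ≈ -20.571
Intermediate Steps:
C(x) = 0
D(G, b) = 4 - b
V(H, c) = (6 + c)/(3 + H)
V(4, C(-1))*((-15 + 7)*D(1, 1)) = ((6 + 0)/(3 + 4))*((-15 + 7)*(4 - 1*1)) = (6/7)*(-8*(4 - 1)) = ((⅐)*6)*(-8*3) = (6/7)*(-24) = -144/7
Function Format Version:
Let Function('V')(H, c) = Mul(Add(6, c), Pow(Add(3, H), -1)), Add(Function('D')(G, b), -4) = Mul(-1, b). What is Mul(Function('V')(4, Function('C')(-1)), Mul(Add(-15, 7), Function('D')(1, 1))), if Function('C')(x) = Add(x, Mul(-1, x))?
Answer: Rational(-144, 7) ≈ -20.571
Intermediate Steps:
Function('C')(x) = 0
Function('D')(G, b) = Add(4, Mul(-1, b))
Function('V')(H, c) = Mul(Pow(Add(3, H), -1), Add(6, c))
Mul(Function('V')(4, Function('C')(-1)), Mul(Add(-15, 7), Function('D')(1, 1))) = Mul(Mul(Pow(Add(3, 4), -1), Add(6, 0)), Mul(Add(-15, 7), Add(4, Mul(-1, 1)))) = Mul(Mul(Pow(7, -1), 6), Mul(-8, Add(4, -1))) = Mul(Mul(Rational(1, 7), 6), Mul(-8, 3)) = Mul(Rational(6, 7), -24) = Rational(-144, 7)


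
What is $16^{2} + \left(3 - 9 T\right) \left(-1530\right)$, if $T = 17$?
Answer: $229756$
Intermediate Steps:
$16^{2} + \left(3 - 9 T\right) \left(-1530\right) = 16^{2} + \left(3 - 153\right) \left(-1530\right) = 256 + \left(3 - 153\right) \left(-1530\right) = 256 - -229500 = 256 + 229500 = 229756$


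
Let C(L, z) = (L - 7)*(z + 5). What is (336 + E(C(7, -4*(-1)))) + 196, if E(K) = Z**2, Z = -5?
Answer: 557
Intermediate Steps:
C(L, z) = (-7 + L)*(5 + z)
E(K) = 25 (E(K) = (-5)**2 = 25)
(336 + E(C(7, -4*(-1)))) + 196 = (336 + 25) + 196 = 361 + 196 = 557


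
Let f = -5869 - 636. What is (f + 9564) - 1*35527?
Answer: -32468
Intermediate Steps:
f = -6505
(f + 9564) - 1*35527 = (-6505 + 9564) - 1*35527 = 3059 - 35527 = -32468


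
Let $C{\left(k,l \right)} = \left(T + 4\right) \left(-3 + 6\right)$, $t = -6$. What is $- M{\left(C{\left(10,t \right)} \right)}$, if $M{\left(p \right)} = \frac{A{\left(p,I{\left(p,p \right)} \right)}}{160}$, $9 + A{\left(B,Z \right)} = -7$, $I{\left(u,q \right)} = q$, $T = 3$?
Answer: $\frac{1}{10} \approx 0.1$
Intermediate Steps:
$C{\left(k,l \right)} = 21$ ($C{\left(k,l \right)} = \left(3 + 4\right) \left(-3 + 6\right) = 7 \cdot 3 = 21$)
$A{\left(B,Z \right)} = -16$ ($A{\left(B,Z \right)} = -9 - 7 = -16$)
$M{\left(p \right)} = - \frac{1}{10}$ ($M{\left(p \right)} = - \frac{16}{160} = \left(-16\right) \frac{1}{160} = - \frac{1}{10}$)
$- M{\left(C{\left(10,t \right)} \right)} = \left(-1\right) \left(- \frac{1}{10}\right) = \frac{1}{10}$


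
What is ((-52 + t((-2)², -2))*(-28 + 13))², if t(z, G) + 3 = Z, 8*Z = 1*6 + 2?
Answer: 656100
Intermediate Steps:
Z = 1 (Z = (1*6 + 2)/8 = (6 + 2)/8 = (⅛)*8 = 1)
t(z, G) = -2 (t(z, G) = -3 + 1 = -2)
((-52 + t((-2)², -2))*(-28 + 13))² = ((-52 - 2)*(-28 + 13))² = (-54*(-15))² = 810² = 656100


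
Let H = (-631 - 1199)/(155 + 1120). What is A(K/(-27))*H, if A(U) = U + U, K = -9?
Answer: -244/255 ≈ -0.95686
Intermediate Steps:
H = -122/85 (H = -1830/1275 = -1830*1/1275 = -122/85 ≈ -1.4353)
A(U) = 2*U
A(K/(-27))*H = (2*(-9/(-27)))*(-122/85) = (2*(-9*(-1/27)))*(-122/85) = (2*(1/3))*(-122/85) = (2/3)*(-122/85) = -244/255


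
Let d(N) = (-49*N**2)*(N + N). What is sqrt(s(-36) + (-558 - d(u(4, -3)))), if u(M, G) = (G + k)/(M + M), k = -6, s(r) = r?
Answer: 3*I*sqrt(20865)/16 ≈ 27.084*I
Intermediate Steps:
u(M, G) = (-6 + G)/(2*M) (u(M, G) = (G - 6)/(M + M) = (-6 + G)/((2*M)) = (-6 + G)*(1/(2*M)) = (-6 + G)/(2*M))
d(N) = -98*N**3 (d(N) = (-49*N**2)*(2*N) = -98*N**3)
sqrt(s(-36) + (-558 - d(u(4, -3)))) = sqrt(-36 + (-558 - (-98)*((1/2)*(-6 - 3)/4)**3)) = sqrt(-36 + (-558 - (-98)*((1/2)*(1/4)*(-9))**3)) = sqrt(-36 + (-558 - (-98)*(-9/8)**3)) = sqrt(-36 + (-558 - (-98)*(-729)/512)) = sqrt(-36 + (-558 - 1*35721/256)) = sqrt(-36 + (-558 - 35721/256)) = sqrt(-36 - 178569/256) = sqrt(-187785/256) = 3*I*sqrt(20865)/16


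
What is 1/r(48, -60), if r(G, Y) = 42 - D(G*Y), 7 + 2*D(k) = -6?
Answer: 2/97 ≈ 0.020619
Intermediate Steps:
D(k) = -13/2 (D(k) = -7/2 + (½)*(-6) = -7/2 - 3 = -13/2)
r(G, Y) = 97/2 (r(G, Y) = 42 - 1*(-13/2) = 42 + 13/2 = 97/2)
1/r(48, -60) = 1/(97/2) = 2/97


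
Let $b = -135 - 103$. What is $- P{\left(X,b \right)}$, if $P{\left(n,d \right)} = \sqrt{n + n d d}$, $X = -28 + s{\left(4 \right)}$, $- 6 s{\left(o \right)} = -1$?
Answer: $- \frac{i \sqrt{56758290}}{6} \approx - 1255.6 i$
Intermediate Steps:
$b = -238$
$s{\left(o \right)} = \frac{1}{6}$ ($s{\left(o \right)} = \left(- \frac{1}{6}\right) \left(-1\right) = \frac{1}{6}$)
$X = - \frac{167}{6}$ ($X = -28 + \frac{1}{6} = - \frac{167}{6} \approx -27.833$)
$P{\left(n,d \right)} = \sqrt{n + n d^{2}}$ ($P{\left(n,d \right)} = \sqrt{n + d n d} = \sqrt{n + n d^{2}}$)
$- P{\left(X,b \right)} = - \sqrt{- \frac{167 \left(1 + \left(-238\right)^{2}\right)}{6}} = - \sqrt{- \frac{167 \left(1 + 56644\right)}{6}} = - \sqrt{\left(- \frac{167}{6}\right) 56645} = - \sqrt{- \frac{9459715}{6}} = - \frac{i \sqrt{56758290}}{6}$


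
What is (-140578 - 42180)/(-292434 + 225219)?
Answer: 182758/67215 ≈ 2.7190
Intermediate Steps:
(-140578 - 42180)/(-292434 + 225219) = -182758/(-67215) = -182758*(-1/67215) = 182758/67215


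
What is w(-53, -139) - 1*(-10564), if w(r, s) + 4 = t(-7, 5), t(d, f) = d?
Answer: 10553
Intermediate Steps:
w(r, s) = -11 (w(r, s) = -4 - 7 = -11)
w(-53, -139) - 1*(-10564) = -11 - 1*(-10564) = -11 + 10564 = 10553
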